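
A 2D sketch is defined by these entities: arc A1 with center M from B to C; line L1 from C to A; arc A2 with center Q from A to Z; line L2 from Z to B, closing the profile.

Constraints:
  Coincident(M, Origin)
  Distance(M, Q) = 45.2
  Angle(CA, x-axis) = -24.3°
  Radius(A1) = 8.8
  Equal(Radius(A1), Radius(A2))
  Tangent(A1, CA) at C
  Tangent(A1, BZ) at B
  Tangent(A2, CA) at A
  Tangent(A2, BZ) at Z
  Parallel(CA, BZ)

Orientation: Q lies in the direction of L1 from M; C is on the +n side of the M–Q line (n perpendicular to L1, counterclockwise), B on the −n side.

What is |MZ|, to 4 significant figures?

46.05

Tangency of A1 to both parallel lines with radius 8.8 puts C and B at M ± 8.8·n: C = (3.621, 8.020), B = (-3.621, -8.020). Equal radii place A and Z the same way about Q: A = Q + 8.8·n = (44.82, -10.58), Z = Q − 8.8·n = (37.57, -26.62). Then |MZ| = |Z − M| = 46.05.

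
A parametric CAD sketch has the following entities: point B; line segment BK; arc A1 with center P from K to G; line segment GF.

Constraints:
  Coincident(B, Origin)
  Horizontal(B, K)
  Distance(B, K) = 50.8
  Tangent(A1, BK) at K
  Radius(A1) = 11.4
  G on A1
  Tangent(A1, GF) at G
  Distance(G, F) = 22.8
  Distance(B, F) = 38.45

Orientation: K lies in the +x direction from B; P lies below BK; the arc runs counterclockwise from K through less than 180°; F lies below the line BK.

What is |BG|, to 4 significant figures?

41.42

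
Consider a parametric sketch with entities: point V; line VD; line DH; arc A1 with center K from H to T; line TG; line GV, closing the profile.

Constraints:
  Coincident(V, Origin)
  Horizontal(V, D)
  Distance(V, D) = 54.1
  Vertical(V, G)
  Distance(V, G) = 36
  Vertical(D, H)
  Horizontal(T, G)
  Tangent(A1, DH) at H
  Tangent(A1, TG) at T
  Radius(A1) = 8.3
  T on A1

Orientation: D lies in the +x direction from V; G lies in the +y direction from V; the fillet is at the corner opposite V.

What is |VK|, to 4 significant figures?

53.53

V is at the origin; V and D share the same y with |VD| = 54.1 and D on the +x side, so D = (54.10, 0.000). VG is vertical with |VG| = 36.0 and G on the +y side, so G = (0.000, 36.00). The virtual corner opposite V is at (54.10, 36.00). Since A1 is tangent to DH there, KH ⟂ DH and the tangent condition forces KT to be normal to TG, with radius 8.3, so the center K sits 8.3 in from both sides at K = (45.80, 27.70). Then |VK| = |K − V| = 53.53.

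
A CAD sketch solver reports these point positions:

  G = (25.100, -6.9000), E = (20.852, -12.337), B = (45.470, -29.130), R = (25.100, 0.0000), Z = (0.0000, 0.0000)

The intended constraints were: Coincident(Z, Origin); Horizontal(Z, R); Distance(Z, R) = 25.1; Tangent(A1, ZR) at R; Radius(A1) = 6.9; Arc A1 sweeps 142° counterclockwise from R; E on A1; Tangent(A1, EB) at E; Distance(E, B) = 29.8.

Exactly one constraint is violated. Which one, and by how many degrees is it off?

Tangent(A1, EB) at E — off by 3.70°.

Z = (0.00, 0.00) ✓; Z.y = 0.00, R.y = 0.00 ✓; |ZR| = 25.10 ✓; ∠(GR, RZ) = 90.00° ✓; |GR| = 6.900 ✓; bearing(G→E) − bearing(G→R) = 142.0° ✓; |GE| = 6.900 ✓; ∠(GE, EB) = 86.30° ✗; |EB| = 29.80 ✓.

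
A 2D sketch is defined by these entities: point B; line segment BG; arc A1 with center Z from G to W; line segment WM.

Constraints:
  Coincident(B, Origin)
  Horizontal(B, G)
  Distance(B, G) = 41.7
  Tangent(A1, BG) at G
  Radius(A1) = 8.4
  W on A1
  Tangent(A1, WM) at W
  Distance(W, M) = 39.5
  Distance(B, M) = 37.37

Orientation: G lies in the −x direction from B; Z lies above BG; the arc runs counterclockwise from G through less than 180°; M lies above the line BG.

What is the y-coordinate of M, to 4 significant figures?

35.48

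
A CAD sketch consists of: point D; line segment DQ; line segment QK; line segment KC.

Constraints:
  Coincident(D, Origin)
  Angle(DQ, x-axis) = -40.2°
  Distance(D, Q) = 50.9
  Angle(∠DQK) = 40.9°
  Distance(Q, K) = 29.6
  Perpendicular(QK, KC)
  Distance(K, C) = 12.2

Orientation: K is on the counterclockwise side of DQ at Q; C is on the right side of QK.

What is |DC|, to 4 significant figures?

46.38

∠DQK = 40.9°, so QK runs at -40.2° + (180° − 40.9°) = 98.90° from the x-axis; with |QK| = 29.6, K = Q + 29.6·(cos 98.90°, sin 98.90°) = (34.30, -3.610). QK is perpendicular to KC; with |KC| = 12.2 on the right of QK, C = K + 12.2·(0.9880, 0.1547) = (46.35, -1.723). Then |DC| = |C − D| = 46.38.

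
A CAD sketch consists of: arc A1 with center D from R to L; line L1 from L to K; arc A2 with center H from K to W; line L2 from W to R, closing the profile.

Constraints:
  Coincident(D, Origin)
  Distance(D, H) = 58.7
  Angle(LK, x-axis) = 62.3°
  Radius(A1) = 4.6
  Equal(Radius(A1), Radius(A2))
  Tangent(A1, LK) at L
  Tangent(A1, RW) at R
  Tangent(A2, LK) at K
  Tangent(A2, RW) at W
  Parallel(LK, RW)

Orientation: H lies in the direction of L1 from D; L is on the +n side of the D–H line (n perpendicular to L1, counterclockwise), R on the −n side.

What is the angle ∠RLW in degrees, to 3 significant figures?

81.1°

The slot axis is L1's direction at 62.3°, so u = (cos 62.3°, sin 62.3°) = (0.465, 0.885) and n = (−sin 62.3°, cos 62.3°) = (-0.885, 0.465). D is at the origin and H lies 58.7 along u from D, so H = 58.7·u = (27.3, 52.0). Tangency of A1 to both parallel lines with radius 4.6 puts L and R at D ± 4.6·n: L = (-4.07, 2.14), R = (4.07, -2.14). Equal radii place K and W the same way about H: K = H + 4.6·n = (23.2, 54.1), W = H − 4.6·n = (31.4, 49.8). Then cos ∠RLW = LR·LW / (|LR||LW|), giving 81.1°.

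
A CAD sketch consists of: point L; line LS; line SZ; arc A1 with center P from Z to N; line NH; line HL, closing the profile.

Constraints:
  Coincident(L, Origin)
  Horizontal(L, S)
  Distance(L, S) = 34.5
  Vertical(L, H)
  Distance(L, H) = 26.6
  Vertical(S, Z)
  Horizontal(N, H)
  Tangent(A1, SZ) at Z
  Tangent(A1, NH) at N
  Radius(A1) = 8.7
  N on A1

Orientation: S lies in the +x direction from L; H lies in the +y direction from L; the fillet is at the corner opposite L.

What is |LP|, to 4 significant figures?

31.40

L is at the origin; LS is horizontal with |LS| = 34.5 and S on the +x side, so S = (34.50, 0.000). LH is vertical with |LH| = 26.6 and H on the +y side, so H = (0.000, 26.60). The virtual corner opposite L is at (34.50, 26.60). The tangent condition forces PZ to be normal to SZ and since A1 is tangent to NH there, PN ⟂ NH, with radius 8.7, so the center P sits 8.7 in from both sides at P = (25.80, 17.90). Then |LP| = |P − L| = 31.40.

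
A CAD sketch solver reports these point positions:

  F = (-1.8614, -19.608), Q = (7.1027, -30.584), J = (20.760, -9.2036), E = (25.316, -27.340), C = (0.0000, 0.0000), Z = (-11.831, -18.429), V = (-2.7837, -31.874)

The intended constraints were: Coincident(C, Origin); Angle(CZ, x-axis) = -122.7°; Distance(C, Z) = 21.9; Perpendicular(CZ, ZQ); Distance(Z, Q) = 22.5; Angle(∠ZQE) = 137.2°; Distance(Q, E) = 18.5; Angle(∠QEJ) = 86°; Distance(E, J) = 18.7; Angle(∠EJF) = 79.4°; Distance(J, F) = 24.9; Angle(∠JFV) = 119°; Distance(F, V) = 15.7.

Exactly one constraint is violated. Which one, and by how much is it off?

Distance(F, V) = 15.7 — off by 3.40.

C = (0.00, 0.00) ✓; CZ at -122.7° ✓; |CZ| = 21.90 ✓; ∠(CZ, ZQ) = 90.00° ✓; |ZQ| = 22.50 ✓; ∠ZQE = 137.2° ✓; |QE| = 18.50 ✓; ∠QEJ = 86.00° ✓; |EJ| = 18.70 ✓; ∠EJF = 79.40° ✓; |JF| = 24.90 ✓; ∠JFV = 119.0° ✓; |FV| = 12.30 ✗.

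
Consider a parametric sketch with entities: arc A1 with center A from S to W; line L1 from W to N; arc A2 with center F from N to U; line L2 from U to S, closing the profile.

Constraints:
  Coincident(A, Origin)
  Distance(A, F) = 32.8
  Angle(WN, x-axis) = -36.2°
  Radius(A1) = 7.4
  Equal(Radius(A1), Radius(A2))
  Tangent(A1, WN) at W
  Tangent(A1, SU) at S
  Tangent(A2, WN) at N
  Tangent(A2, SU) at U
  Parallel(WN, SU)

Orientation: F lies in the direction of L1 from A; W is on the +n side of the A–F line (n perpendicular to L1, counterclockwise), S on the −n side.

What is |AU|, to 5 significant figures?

33.624

The slot axis is L1's direction at -36.2°, so u = (cos -36.2°, sin -36.2°) = (0.80696, -0.59061) and n = (−sin -36.2°, cos -36.2°) = (0.59061, 0.80696). A is at the origin and F lies 32.8 along u from A, so F = 32.8·u = (26.468, -19.372). Tangency of A1 to both parallel lines with radius 7.4 puts W and S at A ± 7.4·n: W = (4.3705, 5.9715), S = (-4.3705, -5.9715). Equal radii place N and U the same way about F: N = F + 7.4·n = (30.839, -13.400), U = F − 7.4·n = (22.098, -25.343). Then |AU| = |U − A| = 33.624.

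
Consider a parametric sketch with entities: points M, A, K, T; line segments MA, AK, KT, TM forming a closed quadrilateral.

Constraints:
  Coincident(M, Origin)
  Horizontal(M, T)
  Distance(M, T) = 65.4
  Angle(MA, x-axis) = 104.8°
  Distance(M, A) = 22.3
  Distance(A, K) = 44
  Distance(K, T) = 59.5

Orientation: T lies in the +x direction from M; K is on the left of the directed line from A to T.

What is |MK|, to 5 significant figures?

56.159

Checks: |AK| = 44.00 ✓; |KT| = 59.50 ✓.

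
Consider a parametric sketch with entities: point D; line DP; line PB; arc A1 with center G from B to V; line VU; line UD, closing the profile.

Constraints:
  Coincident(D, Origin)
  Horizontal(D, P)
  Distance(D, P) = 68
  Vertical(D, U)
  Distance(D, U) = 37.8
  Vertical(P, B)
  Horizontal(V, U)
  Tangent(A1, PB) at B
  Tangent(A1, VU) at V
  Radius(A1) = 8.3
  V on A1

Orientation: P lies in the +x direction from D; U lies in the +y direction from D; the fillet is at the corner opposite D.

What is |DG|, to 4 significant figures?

66.59

DU is vertical with |DU| = 37.8 and U on the +y side, so U = (0.000, 37.80). The virtual corner opposite D is at (68.00, 37.80). A1 meets PB tangentially, so GB is at right angles to PB and tangency of A1 to VU means the radius GV is perpendicular to VU, with radius 8.3, so the center G sits 8.3 in from both sides at G = (59.70, 29.50). Then |DG| = |G − D| = 66.59.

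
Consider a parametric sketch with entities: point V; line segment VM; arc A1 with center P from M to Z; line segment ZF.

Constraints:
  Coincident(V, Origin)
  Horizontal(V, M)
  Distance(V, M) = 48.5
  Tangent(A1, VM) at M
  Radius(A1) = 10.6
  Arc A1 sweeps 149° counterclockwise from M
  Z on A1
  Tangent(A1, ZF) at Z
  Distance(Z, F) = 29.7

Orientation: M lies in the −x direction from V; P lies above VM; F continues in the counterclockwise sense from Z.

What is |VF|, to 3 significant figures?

76.9

V is at the origin; VM is horizontal with |VM| = 48.5 and M on the −x side, so M = (-48.5, 0.00). Since A1 is tangent to VM there, PM ⟂ VM, so P = M + (0, 10.6) = (-48.5, 10.6). On A1, M sits at bearing -90° from P; a 149° counterclockwise sweep puts Z at bearing 59°, so Z = P + 10.6·(cos 59°, sin 59°) = (-43.0, 19.7). A1 meets ZF tangentially, so PZ is at right angles to ZF, so ZF runs along (−sin 59°, cos 59°); with |ZF| = 29.7, F = (-68.5, 35.0). Then |VF| = |F − V| = 76.9.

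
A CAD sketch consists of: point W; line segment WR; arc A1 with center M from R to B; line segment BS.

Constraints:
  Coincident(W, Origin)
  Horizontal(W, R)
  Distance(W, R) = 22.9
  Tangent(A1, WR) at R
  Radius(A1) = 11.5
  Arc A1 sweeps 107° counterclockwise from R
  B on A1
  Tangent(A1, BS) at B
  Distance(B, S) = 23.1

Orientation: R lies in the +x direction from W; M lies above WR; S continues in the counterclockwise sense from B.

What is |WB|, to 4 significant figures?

37.01

Tangency of A1 to WR means the radius MR is perpendicular to WR, so M = R + (0, 11.5) = (22.90, 11.50). On A1, R sits at bearing -90° from M; a 107° counterclockwise sweep puts B at bearing 17°, so B = M + 11.5·(cos 17°, sin 17°) = (33.90, 14.86). Then |WB| = |B − W| = 37.01.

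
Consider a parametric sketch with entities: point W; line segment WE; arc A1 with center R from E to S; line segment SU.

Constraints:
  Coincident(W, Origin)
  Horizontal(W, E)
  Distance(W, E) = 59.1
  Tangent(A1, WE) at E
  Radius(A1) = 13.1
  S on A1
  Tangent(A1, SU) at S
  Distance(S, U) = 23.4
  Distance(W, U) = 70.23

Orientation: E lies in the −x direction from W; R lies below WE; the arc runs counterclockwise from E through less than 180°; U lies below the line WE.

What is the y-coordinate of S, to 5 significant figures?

-20.044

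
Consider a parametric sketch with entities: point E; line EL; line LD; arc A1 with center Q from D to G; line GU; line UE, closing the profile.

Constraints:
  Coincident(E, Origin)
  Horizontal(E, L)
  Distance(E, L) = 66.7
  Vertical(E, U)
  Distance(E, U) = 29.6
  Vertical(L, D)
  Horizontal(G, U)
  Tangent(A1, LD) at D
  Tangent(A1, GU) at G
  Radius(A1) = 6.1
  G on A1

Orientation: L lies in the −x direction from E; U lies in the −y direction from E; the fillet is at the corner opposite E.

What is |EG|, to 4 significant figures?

67.44

E is at the origin; EL is horizontal with |EL| = 66.7 and L on the −x side, so L = (-66.70, 0.000). E and U share the same x with |EU| = 29.6 and U on the −y side, so U = (0.000, -29.60). The virtual corner opposite E is at (-66.70, -29.60). The tangent condition forces QD to be normal to LD and tangency of A1 to GU means the radius QG is perpendicular to GU, with radius 6.1, so the center Q sits 6.1 in from both sides at Q = (-60.60, -23.50). That places the tangent points at D = (-66.70, -23.50) on LD and G = (-60.60, -29.60) on GU. Then |EG| = |G − E| = 67.44.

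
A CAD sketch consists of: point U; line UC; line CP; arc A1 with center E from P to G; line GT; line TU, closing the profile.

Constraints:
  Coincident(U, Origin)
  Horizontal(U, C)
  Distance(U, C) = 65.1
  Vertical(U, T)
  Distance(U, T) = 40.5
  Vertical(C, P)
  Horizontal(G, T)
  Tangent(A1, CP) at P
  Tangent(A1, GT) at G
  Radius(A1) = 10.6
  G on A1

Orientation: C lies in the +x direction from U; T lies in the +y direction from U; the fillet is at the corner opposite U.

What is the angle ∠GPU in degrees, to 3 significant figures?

69.7°

U is at the origin; U and C share the same y with |UC| = 65.1 and C on the +x side, so C = (65.1, 0.00). U and T share the same x with |UT| = 40.5 and T on the +y side, so T = (0.00, 40.5). The virtual corner opposite U is at (65.1, 40.5). Since A1 is tangent to CP there, EP ⟂ CP and the tangent condition forces EG to be normal to GT, with radius 10.6, so the center E sits 10.6 in from both sides at E = (54.5, 29.9). That places the tangent points at P = (65.1, 29.9) on CP and G = (54.5, 40.5) on GT. Then cos ∠GPU = PG·PU / (|PG||PU|), giving 69.7°.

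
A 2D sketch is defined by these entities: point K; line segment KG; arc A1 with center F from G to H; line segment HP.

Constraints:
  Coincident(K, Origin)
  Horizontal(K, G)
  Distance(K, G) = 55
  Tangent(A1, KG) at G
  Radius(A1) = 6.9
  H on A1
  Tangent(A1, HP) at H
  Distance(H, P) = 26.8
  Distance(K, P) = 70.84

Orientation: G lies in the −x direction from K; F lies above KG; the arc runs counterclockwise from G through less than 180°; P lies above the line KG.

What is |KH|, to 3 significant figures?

50.1

K is at the origin; K and G share the same y with |KG| = 55.0 and G on the −x side, so G = (-55.0, 0.00). A1 meets KG tangentially, so FG is at right angles to KG, so F = G + (0, 6.9) = (-55.0, 6.90). Since FH ⟂ HP (tangency), |FP| = √(6.9² + 26.8²) = 27.7 regardless of where H sits on A1. So P lies on both circle(K, 70.84) and circle(F, 27.7); the above-KG intersection is P = (-62.4, 33.6). H is the foot of the tangent from P: H = (-49.0, 10.3).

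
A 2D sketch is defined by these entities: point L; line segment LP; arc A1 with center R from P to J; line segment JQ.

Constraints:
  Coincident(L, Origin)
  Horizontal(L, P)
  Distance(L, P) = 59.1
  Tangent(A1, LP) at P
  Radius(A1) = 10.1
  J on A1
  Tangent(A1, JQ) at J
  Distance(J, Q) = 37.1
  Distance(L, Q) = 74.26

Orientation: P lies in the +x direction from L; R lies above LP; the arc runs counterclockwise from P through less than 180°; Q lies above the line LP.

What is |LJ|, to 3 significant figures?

69.9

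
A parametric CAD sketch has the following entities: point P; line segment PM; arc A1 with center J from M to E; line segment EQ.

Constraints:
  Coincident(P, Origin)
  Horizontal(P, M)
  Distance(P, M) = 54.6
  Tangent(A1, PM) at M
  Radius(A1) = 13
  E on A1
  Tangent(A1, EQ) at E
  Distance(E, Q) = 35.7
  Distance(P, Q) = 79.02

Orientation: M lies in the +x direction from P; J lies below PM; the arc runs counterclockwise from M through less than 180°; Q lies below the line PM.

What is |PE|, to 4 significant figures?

47.41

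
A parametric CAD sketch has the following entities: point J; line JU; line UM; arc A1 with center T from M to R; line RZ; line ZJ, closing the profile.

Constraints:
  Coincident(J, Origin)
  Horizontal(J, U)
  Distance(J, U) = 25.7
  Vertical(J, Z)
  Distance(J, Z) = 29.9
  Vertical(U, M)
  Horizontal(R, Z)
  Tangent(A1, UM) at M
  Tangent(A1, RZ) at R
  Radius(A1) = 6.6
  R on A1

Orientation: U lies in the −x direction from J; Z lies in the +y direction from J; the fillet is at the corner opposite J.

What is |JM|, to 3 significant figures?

34.7

J is at the origin; JU is horizontal with |JU| = 25.7 and U on the −x side, so U = (-25.7, 0.00). JZ is vertical with |JZ| = 29.9 and Z on the +y side, so Z = (0.00, 29.9). The virtual corner opposite J is at (-25.7, 29.9). A1 meets UM tangentially, so TM is at right angles to UM and since A1 is tangent to RZ there, TR ⟂ RZ, with radius 6.6, so the center T sits 6.6 in from both sides at T = (-19.1, 23.3). That places the tangent points at M = (-25.7, 23.3) on UM and R = (-19.1, 29.9) on RZ. Then |JM| = |M − J| = 34.7.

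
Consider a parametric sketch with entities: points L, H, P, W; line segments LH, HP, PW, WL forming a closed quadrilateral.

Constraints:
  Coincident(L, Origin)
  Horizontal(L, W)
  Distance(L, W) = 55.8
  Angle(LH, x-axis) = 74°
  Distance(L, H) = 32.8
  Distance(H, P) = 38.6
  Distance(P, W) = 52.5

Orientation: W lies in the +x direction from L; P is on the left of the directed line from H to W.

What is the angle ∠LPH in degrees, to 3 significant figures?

20.2°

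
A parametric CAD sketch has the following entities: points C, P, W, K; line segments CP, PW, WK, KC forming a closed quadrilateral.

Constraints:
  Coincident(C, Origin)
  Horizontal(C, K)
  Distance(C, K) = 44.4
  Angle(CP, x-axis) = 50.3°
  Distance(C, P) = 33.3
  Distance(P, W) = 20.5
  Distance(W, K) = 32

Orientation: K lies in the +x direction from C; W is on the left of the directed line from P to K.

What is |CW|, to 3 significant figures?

51.7

C is at the origin; CK is horizontal with |CK| = 44.4 and K in +x, so K = (44.4, 0). CP runs at 50.3° with |CP| = 33.3, so P = (21.3, 25.6). W is determined by |PW| = 20.5 and |WK| = 32.0 together: it lies at the intersection of circle(P, 20.5) and circle(K, 32.0). With |PK| = 34.5, the foot of the radical line on PK is 8.51 from P and the perpendicular offset is √(20.5² − 8.51²) = 18.6. Taking the left-of-PK solution: W = (40.8, 31.8).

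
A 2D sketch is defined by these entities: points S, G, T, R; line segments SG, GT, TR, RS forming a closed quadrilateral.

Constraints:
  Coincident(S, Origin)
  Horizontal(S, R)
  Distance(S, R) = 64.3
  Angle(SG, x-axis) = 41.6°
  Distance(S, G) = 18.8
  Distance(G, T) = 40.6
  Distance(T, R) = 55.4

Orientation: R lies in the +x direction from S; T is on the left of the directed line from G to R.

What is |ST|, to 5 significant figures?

58.835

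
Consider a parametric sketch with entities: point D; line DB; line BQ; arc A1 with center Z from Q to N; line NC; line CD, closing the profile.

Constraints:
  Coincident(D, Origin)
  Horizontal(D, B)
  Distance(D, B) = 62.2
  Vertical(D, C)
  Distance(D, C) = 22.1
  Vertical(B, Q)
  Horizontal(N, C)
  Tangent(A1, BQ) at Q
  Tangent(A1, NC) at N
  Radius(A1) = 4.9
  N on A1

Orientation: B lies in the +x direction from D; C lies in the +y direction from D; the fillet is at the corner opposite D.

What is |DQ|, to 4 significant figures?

64.53

The virtual corner opposite D is at (62.20, 22.10). Tangency of A1 to BQ means the radius ZQ is perpendicular to BQ and since A1 is tangent to NC there, ZN ⟂ NC, with radius 4.9, so the center Z sits 4.9 in from both sides at Z = (57.30, 17.20). That places the tangent points at Q = (62.20, 17.20) on BQ and N = (57.30, 22.10) on NC. Then |DQ| = |Q − D| = 64.53.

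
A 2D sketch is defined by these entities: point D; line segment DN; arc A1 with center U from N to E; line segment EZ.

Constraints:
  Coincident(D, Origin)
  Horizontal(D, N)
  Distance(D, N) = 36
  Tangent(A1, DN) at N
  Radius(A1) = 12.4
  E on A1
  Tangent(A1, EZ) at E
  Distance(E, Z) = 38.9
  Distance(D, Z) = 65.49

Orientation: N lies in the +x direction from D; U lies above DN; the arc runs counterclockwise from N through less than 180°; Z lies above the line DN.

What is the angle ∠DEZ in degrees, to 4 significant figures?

93.37°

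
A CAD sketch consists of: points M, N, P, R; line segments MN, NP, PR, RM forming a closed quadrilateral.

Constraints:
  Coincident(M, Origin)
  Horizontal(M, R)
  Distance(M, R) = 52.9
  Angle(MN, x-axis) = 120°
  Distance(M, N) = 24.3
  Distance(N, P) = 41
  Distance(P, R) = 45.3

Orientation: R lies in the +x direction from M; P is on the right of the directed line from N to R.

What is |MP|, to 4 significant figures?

16.74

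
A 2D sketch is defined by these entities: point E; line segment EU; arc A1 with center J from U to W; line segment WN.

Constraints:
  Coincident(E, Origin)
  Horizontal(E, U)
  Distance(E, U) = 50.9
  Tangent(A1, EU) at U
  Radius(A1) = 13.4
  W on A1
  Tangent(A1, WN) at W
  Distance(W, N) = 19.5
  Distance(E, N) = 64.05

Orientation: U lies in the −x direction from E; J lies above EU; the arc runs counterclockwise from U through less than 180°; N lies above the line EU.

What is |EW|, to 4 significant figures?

45.74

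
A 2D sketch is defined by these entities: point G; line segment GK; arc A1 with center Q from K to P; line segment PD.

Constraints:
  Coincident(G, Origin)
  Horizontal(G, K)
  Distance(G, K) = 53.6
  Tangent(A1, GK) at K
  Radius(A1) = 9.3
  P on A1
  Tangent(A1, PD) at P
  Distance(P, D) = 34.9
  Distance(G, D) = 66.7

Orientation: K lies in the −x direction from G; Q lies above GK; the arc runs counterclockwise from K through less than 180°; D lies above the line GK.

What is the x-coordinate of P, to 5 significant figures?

-44.386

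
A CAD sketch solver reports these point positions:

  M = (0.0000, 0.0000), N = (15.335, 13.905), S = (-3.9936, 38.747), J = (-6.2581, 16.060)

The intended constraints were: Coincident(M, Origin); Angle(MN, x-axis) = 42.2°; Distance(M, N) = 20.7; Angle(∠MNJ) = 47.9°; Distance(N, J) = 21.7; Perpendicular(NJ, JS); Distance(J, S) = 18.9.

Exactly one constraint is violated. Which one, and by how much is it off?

Distance(J, S) = 18.9 — off by 3.90.

M = (0.00, 0.00) ✓; MN at 42.20° ✓; |MN| = 20.70 ✓; ∠MNJ = 47.90° ✓; |NJ| = 21.70 ✓; ∠(NJ, JS) = 90.00° ✓; |JS| = 22.80 ✗.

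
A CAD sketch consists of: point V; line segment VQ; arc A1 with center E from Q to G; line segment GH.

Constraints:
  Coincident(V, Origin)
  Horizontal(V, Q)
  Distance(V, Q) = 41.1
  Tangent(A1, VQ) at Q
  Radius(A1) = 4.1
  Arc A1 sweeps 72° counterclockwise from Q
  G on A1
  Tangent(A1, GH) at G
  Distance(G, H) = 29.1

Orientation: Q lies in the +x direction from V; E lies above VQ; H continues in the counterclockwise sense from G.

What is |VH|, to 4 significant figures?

62.02

V is at the origin; V and Q share the same y with |VQ| = 41.1 and Q on the +x side, so Q = (41.10, 0.000). Tangency of A1 to VQ means the radius EQ is perpendicular to VQ, so E = Q + (0, 4.1) = (41.10, 4.100). On A1, Q sits at bearing -90° from E; a 72° counterclockwise sweep puts G at bearing -18°, so G = E + 4.1·(cos -18°, sin -18°) = (45.00, 2.833). The tangent condition forces EG to be normal to GH, so GH runs along (−sin -18°, cos -18°); with |GH| = 29.1, H = (53.99, 30.51). Then |VH| = |H − V| = 62.02.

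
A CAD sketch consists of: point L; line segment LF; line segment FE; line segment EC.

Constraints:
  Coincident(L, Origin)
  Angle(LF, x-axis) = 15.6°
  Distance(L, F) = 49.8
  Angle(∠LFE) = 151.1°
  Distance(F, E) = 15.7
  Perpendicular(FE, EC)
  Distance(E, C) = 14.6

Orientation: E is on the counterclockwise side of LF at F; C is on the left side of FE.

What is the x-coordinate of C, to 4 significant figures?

48.93

L is at the origin; LF runs at 15.6° with length 49.8, so F = 49.8·(cos 15.6°, sin 15.6°) = (47.97, 13.39). ∠LFE = 151.1°, so FE runs at 15.6° + (180° − 151.1°) = 44.50° from the x-axis; with |FE| = 15.7, E = F + 15.7·(cos 44.50°, sin 44.50°) = (59.16, 24.40). The perpendicularity gives EC at right angles to FE; with |EC| = 14.6 on the left of FE, C = E + 14.6·(-0.7009, 0.7133) = (48.93, 34.81). So C.x = 48.93.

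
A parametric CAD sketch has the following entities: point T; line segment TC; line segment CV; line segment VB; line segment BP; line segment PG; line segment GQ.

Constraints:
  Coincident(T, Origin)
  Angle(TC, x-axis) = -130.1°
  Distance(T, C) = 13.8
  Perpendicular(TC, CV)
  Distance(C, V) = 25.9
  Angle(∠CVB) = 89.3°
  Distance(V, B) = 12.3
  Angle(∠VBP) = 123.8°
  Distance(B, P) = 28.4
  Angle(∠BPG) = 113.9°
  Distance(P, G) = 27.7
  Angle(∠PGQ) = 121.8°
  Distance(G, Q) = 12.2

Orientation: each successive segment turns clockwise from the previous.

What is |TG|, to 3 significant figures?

21.3

∠VBP = 123.8° gives BP at -7.00° from the x-axis; with |BP| = 28.4, P = (7.53, 12.0). ∠BPG = 113.9° gives PG at -73.1° from the x-axis; with |PG| = 27.7, G = (15.6, -14.5). Then |TG| = |G − T| = 21.3.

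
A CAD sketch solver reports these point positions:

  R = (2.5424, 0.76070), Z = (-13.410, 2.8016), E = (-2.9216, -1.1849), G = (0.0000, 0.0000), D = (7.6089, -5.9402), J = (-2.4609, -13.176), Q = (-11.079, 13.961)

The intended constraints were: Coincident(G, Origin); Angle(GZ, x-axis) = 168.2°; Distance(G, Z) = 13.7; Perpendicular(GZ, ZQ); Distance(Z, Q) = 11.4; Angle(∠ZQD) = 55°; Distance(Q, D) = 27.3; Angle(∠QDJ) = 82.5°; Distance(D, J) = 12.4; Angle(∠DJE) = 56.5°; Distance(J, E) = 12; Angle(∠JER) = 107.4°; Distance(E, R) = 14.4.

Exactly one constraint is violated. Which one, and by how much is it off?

Distance(E, R) = 14.4 — off by 8.60.

G = (0.00, 0.00) ✓; GZ at 168.2° ✓; |GZ| = 13.70 ✓; ∠(GZ, ZQ) = 90.00° ✓; |ZQ| = 11.40 ✓; ∠ZQD = 55.00° ✓; |QD| = 27.30 ✓; ∠QDJ = 82.50° ✓; |DJ| = 12.40 ✓; ∠DJE = 56.50° ✓; |JE| = 12.00 ✓; ∠JER = 107.4° ✓; |ER| = 5.800 ✗.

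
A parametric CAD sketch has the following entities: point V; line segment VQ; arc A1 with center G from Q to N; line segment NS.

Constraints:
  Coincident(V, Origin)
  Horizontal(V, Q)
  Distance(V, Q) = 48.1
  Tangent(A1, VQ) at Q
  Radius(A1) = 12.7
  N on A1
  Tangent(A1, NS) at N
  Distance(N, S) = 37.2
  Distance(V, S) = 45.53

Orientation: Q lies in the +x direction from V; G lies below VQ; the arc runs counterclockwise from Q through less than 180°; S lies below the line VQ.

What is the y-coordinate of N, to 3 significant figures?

-7.17

Checks: |GN| = 12.70 ✓; ∠(GN, NS) = 90.00° ✓; |NS| = 37.20 ✓; |VS| = 45.53 ✓.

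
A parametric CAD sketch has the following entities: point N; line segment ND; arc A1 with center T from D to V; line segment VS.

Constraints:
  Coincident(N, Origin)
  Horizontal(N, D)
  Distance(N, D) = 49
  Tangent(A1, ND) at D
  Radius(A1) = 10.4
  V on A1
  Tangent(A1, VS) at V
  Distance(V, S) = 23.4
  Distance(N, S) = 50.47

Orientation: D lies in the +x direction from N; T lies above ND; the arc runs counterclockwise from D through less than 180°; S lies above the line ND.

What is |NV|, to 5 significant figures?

58.648

Checks: |TV| = 10.40 ✓; ∠(TV, VS) = 90.00° ✓; |VS| = 23.40 ✓; |NS| = 50.47 ✓.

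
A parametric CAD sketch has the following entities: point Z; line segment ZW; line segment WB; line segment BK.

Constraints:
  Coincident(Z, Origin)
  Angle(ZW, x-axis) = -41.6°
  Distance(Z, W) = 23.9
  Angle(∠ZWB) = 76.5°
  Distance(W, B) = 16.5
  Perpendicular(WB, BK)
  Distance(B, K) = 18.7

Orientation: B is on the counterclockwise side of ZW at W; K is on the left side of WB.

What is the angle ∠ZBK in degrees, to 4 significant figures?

25.17°

Z is at the origin; ZW runs at -41.6° with length 23.9, so W = 23.9·(cos -41.6°, sin -41.6°) = (17.87, -15.87). ∠ZWB = 76.5°, so WB runs at -41.6° + (180° − 76.5°) = 61.90° from the x-axis; with |WB| = 16.5, B = W + 16.5·(cos 61.90°, sin 61.90°) = (25.64, -1.313). WB ⟂ BK; with |BK| = 18.7 on the left of WB, K = B + 18.7·(-0.8821, 0.4710) = (9.148, 7.495). Then cos ∠ZBK = BZ·BK / (|BZ||BK|), giving 25.17°.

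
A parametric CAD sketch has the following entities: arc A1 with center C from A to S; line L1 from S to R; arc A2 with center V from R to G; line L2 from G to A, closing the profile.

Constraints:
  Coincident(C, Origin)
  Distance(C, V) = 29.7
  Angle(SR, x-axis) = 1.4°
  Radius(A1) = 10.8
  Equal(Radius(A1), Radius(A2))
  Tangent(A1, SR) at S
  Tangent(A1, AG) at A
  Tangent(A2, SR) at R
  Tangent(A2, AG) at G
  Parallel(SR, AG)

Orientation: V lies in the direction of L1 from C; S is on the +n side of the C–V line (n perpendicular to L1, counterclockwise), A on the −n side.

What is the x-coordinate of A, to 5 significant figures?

0.26387

The slot axis is L1's direction at 1.4°, so u = (cos 1.4°, sin 1.4°) = (0.99970, 0.024432) and n = (−sin 1.4°, cos 1.4°) = (-0.024432, 0.99970). C is at the origin and V lies 29.7 along u from C, so V = 29.7·u = (29.691, 0.72564). Tangency of A1 to both parallel lines with radius 10.8 puts S and A at C ± 10.8·n: S = (-0.26387, 10.797), A = (0.26387, -10.797). So A.x = 0.26387.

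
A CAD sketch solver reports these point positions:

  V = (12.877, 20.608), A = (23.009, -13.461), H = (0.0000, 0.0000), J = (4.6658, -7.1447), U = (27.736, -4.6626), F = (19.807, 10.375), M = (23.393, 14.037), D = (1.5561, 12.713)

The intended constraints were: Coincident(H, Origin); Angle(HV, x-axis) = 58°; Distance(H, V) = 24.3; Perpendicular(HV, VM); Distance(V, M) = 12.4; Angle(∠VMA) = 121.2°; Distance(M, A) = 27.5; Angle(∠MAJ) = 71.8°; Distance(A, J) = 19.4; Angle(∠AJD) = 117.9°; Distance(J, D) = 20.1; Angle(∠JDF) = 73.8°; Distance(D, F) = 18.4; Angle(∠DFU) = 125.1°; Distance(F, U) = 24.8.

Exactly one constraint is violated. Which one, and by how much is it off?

Distance(F, U) = 24.8 — off by 7.80.

H = (0.00, 0.00) ✓; HV at 58.00° ✓; |HV| = 24.30 ✓; ∠(HV, VM) = 90.00° ✓; |VM| = 12.40 ✓; ∠VMA = 121.2° ✓; |MA| = 27.50 ✓; ∠MAJ = 71.80° ✓; |AJ| = 19.40 ✓; ∠AJD = 117.9° ✓; |JD| = 20.10 ✓; ∠JDF = 73.80° ✓; |DF| = 18.40 ✓; ∠DFU = 125.1° ✓; |FU| = 17.00 ✗.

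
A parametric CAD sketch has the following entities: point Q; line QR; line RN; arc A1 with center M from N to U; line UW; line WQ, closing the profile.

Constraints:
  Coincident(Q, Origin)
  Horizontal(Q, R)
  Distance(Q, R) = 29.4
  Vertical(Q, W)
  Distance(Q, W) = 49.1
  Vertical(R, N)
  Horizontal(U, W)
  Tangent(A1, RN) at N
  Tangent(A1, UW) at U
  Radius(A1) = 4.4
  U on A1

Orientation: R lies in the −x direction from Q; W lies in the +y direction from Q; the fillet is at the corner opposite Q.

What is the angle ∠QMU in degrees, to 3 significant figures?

151°

Q is at the origin; QR is horizontal with |QR| = 29.4 and R on the −x side, so R = (-29.4, 0.00). Q and W share the same x with |QW| = 49.1 and W on the +y side, so W = (0.00, 49.1). The virtual corner opposite Q is at (-29.4, 49.1). A1 meets RN tangentially, so MN is at right angles to RN and since A1 is tangent to UW there, MU ⟂ UW, with radius 4.4, so the center M sits 4.4 in from both sides at M = (-25.0, 44.7). That places the tangent points at N = (-29.4, 44.7) on RN and U = (-25.0, 49.1) on UW. Then cos ∠QMU = MQ·MU / (|MQ||MU|), giving 151°.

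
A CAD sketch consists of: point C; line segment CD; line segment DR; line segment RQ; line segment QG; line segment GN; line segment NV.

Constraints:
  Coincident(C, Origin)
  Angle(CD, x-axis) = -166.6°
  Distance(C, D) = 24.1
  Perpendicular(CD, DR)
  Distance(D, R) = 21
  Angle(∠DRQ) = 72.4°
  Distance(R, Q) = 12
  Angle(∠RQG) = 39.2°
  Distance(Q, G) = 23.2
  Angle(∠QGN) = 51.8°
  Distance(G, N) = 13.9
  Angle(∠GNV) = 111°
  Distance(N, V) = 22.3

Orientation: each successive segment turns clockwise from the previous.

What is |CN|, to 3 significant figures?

37.5

C is at the origin; CD runs at -166.6° with length 24.1, so D = (-23.4, -5.59). The perpendicularity gives DR at right angles to CD, so DR runs at 103°; with |DR| = 21.0, R = (-28.3, 14.8). ∠DRQ = 72.4° gives RQ at -4.20° from the x-axis; with |RQ| = 12.0, Q = (-16.3, 14.0). ∠RQG = 39.2° gives QG at -145° from the x-axis; with |QG| = 23.2, G = (-35.3, 0.657). ∠QGN = 51.8° gives GN at 86.8° from the x-axis; with |GN| = 13.9, N = (-34.6, 14.5). Then |CN| = |N − C| = 37.5.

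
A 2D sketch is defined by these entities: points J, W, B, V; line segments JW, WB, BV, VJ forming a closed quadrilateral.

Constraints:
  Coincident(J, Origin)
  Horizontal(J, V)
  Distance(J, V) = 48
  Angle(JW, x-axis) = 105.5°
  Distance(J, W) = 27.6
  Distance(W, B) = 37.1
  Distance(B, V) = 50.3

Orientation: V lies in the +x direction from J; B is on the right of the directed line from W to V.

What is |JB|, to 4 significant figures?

10.09

Checks: |WB| = 37.10 ✓; |BV| = 50.30 ✓.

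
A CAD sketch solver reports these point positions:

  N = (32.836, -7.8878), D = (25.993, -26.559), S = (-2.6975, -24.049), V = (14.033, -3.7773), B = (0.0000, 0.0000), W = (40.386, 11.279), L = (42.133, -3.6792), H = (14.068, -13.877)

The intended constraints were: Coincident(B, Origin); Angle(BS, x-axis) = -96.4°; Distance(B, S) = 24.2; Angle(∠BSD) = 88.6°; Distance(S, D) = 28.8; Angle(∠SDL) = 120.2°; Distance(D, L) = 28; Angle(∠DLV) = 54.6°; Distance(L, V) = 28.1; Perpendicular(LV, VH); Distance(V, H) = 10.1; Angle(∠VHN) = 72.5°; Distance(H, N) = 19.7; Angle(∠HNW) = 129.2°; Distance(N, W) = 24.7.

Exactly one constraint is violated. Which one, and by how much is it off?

Distance(N, W) = 24.7 — off by 4.10.

B = (0.00, 0.00) ✓; BS at -96.40° ✓; |BS| = 24.20 ✓; ∠BSD = 88.60° ✓; |SD| = 28.80 ✓; ∠SDL = 120.2° ✓; |DL| = 28.00 ✓; ∠DLV = 54.60° ✓; |LV| = 28.10 ✓; ∠(LV, VH) = 90.00° ✓; |VH| = 10.10 ✓; ∠VHN = 72.50° ✓; |HN| = 19.70 ✓; ∠HNW = 129.2° ✓; |NW| = 20.60 ✗.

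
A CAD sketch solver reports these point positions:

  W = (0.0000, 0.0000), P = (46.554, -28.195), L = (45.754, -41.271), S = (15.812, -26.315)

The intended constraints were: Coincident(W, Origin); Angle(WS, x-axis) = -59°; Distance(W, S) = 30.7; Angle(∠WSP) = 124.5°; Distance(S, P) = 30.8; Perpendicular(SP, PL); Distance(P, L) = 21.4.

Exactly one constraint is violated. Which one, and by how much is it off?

Distance(P, L) = 21.4 — off by 8.30.

W = (0.00, 0.00) ✓; WS at -59.00° ✓; |WS| = 30.70 ✓; ∠WSP = 124.5° ✓; |SP| = 30.80 ✓; ∠(SP, PL) = 90.00° ✓; |PL| = 13.10 ✗.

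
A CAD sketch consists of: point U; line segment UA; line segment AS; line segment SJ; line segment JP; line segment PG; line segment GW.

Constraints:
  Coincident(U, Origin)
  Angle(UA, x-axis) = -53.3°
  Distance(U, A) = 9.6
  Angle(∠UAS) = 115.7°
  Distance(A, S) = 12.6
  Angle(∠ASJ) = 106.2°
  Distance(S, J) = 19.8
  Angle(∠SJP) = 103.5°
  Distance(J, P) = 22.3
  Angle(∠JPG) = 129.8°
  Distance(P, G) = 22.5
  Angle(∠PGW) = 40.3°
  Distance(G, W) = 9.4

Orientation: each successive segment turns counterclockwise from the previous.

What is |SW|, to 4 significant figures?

32.26

∠JPG = 129.8° gives PG at -148.5° from the x-axis; with |PG| = 22.5, G = (-20.41, 9.819). ∠PGW = 40.3° gives GW at -8.800° from the x-axis; with |GW| = 9.4, W = (-11.12, 8.381). Then |SW| = |W − S| = 32.26.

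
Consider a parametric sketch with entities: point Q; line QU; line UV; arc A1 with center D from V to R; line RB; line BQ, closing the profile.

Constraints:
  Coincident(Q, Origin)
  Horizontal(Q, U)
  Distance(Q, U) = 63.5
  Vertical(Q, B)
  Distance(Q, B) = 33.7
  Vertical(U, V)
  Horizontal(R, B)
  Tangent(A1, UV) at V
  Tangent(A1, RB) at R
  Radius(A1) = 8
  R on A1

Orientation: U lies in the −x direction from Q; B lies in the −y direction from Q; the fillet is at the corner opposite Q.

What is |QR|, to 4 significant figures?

64.93

Q is at the origin; QU is horizontal with |QU| = 63.5 and U on the −x side, so U = (-63.50, 0.000). QB is vertical with |QB| = 33.7 and B on the −y side, so B = (0.000, -33.70). The virtual corner opposite Q is at (-63.50, -33.70). Tangency of A1 to UV means the radius DV is perpendicular to UV and the tangent condition forces DR to be normal to RB, with radius 8.0, so the center D sits 8.0 in from both sides at D = (-55.50, -25.70). That places the tangent points at V = (-63.50, -25.70) on UV and R = (-55.50, -33.70) on RB. Then |QR| = |R − Q| = 64.93.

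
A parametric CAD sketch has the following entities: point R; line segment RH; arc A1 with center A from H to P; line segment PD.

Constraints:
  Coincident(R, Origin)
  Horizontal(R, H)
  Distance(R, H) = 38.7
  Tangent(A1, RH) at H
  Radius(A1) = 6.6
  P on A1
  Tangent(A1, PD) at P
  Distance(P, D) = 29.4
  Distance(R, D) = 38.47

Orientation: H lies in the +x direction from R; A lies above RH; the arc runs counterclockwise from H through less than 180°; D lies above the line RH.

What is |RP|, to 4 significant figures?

44.72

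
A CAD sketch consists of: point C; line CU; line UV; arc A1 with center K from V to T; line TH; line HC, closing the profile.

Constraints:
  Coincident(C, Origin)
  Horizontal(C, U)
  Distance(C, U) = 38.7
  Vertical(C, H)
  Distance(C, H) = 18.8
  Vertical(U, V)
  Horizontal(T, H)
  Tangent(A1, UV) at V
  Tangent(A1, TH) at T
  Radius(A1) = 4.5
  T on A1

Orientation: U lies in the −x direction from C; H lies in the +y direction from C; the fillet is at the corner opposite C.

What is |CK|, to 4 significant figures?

37.07

C is at the origin; CU is horizontal with |CU| = 38.7 and U on the −x side, so U = (-38.70, 0.000). C and H share the same x with |CH| = 18.8 and H on the +y side, so H = (0.000, 18.80). The virtual corner opposite C is at (-38.70, 18.80). Since A1 is tangent to UV there, KV ⟂ UV and A1 meets TH tangentially, so KT is at right angles to TH, with radius 4.5, so the center K sits 4.5 in from both sides at K = (-34.20, 14.30). Then |CK| = |K − C| = 37.07.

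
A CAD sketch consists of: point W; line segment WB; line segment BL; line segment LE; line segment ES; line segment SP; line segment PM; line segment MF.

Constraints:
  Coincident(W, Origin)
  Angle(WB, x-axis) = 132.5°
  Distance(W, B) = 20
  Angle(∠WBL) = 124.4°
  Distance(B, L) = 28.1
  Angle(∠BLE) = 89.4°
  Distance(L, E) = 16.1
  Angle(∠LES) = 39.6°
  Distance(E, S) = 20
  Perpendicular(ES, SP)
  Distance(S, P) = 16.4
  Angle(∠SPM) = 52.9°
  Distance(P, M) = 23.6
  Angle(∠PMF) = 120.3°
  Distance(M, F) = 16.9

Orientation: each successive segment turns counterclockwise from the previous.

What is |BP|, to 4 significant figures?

29.74

W is at the origin; WB runs at 132.5° with length 20.0, so B = (-13.51, 14.75). ∠WBL = 124.4° gives BL at -171.9° from the x-axis; with |BL| = 28.1, L = (-41.33, 10.79). ∠BLE = 89.4° gives LE at -81.30° from the x-axis; with |LE| = 16.1, E = (-38.90, -5.129). ∠LES = 39.6° gives ES at 59.10° from the x-axis; with |ES| = 20.0, S = (-28.63, 12.03). ES is perpendicular to SP, so SP runs at 149.1°; with |SP| = 16.4, P = (-42.70, 20.45). Then |BP| = |P − B| = 29.74.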